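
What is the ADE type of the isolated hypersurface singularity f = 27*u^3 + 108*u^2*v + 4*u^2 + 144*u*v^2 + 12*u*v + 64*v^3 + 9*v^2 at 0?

The Hessian of f at 0 has rank 1. Corank 1: A-series; mu = 2 gives A_2.

A_{2}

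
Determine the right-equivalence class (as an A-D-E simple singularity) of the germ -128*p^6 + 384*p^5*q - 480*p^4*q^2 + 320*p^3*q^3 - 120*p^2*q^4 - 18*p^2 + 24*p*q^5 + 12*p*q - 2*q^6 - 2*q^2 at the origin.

The Hessian of f at 0 is [[-36, 12], [12, -4]] with rank 1, so corank 1. A Groebner basis of the Jacobian ideal J(f) in C{p,q} is {q^5, p - q/3}; counting standard monomials gives mu = 5. Corank 1: A-series; mu = 5 gives A_5.

A_{5}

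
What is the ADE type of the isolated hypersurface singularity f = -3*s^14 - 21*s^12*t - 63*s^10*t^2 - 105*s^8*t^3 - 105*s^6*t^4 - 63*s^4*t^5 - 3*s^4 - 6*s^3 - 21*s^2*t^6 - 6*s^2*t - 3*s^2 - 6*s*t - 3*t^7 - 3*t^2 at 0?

A6

The Hessian of f at 0 has rank 1. Corank 1: A-series; mu = 6 gives A_6.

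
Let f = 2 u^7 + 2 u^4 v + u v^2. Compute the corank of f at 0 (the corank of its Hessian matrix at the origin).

Hessian at 0 has rank 0.

2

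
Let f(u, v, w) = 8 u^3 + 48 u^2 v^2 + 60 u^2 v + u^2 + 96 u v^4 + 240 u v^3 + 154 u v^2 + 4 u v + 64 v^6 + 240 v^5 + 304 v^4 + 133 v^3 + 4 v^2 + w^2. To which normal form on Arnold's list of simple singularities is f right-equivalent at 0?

The Hessian of f at 0 has rank 2. Corank 1: A-series; mu = 2 gives A_2.

A2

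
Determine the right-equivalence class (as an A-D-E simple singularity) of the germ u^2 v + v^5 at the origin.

D_{6}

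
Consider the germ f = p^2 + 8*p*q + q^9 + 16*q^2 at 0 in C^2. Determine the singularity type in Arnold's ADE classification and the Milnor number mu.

The Hessian of f at 0 has rank 1. Corank 1: A-series; mu = 8 gives A_8.

Type A8, Milnor number mu = 8.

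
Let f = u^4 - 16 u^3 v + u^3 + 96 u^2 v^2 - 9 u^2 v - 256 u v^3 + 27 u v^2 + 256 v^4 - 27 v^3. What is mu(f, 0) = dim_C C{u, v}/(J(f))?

6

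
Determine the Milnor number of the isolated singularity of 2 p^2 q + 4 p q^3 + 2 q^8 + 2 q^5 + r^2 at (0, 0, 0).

9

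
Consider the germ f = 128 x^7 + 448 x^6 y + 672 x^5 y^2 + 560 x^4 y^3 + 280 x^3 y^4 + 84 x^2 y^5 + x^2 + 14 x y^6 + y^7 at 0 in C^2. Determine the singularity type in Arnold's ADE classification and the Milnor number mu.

Type A_{6}, Milnor number mu = 6.

The Hessian of f at 0 has rank 1. Corank 1: A-series; mu = 6 gives A_6.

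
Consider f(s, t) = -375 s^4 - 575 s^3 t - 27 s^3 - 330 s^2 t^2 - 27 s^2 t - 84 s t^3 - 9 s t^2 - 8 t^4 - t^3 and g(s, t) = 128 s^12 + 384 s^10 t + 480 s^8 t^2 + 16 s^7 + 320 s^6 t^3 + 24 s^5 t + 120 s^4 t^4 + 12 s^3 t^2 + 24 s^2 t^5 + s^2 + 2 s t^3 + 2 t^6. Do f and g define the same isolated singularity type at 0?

No.

The Hessian of f at 0 is [[0, 0], [0, 0]] with rank 0, so corank 2. A Groebner basis of the Jacobian ideal J(f) in C{s,t} is {19683*s^2/25 + 13122*s*t/25 + t^4 + 27*t^3/25 + 2187*t^2/25, s^3 + 297*s^2/25 + 198*s*t/25 + 4*t^3/75 + 33*t^2/25, s^2*t - 567*s^2/25 - 378*s*t/25 - 32*t^3/225 - 63*t^2/25, 162*s^2/5 + s*t^2 + 108*s*t/5 + 17*t^3/45 + 18*t^2/5}; counting standard monomials gives mu = 7. Corank 2; j^3 = -(3*s + t)^3 is a perfect cube, so E-series; the 4-jet and mu = 7 give E_7. The Hessian of g at 0 is [[2, 0], [0, 0]] with rank 1, so corank 1. A Groebner basis of the Jacobian ideal J(g) in C{s,t} is {s*t^2, s + t^3, s^2}; counting standard monomials gives mu = 5. Corank 1: A-series; mu = 5 gives A_5. f is E_7 but g is A_5, hence not right-equivalent.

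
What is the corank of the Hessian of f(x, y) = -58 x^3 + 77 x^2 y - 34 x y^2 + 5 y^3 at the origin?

2

The Hessian at 0 is [[0, 0], [0, 0]] of rank 0; hence corank 2.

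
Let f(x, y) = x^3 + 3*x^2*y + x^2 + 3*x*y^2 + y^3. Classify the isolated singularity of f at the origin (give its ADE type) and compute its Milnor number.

Type A_2, Milnor number mu = 2.

The Hessian of f at 0 has rank 1. Corank 1: A-series; mu = 2 gives A_2.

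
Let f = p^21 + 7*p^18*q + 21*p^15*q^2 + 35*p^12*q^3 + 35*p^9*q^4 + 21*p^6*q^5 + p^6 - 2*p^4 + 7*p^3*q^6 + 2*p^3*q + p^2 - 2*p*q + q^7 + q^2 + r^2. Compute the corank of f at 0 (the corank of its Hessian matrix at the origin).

1

Hessian at 0 has rank 2.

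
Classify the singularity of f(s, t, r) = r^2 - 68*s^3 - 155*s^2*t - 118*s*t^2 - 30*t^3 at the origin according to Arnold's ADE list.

D_{4}

The Hessian of f at 0 is [[0, 0, 0], [0, 0, 0], [0, 0, 2]] with rank 1, so corank 2. A Groebner basis of the Jacobian ideal J(f) in C{s,t,r} is {t^3, s^2 - 26*t^2/47, s*t + 35*t^2/47, r}; counting standard monomials gives mu = 4. Corank 2; j^3 = -(4*s + 3*t)*(17*s^2 + 26*s*t + 10*t^2) splits into three distinct lines over C (the quadratic factor has nonzero discriminant), so D_4.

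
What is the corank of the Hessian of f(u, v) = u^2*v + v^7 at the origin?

The Hessian at 0 is [[0, 0], [0, 0]] of rank 0; hence corank 2.

2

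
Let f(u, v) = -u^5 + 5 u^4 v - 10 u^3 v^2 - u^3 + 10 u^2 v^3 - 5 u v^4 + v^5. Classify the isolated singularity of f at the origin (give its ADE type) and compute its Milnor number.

Type E_{8}, Milnor number mu = 8.

The Hessian of f at 0 has rank 0. Corank 2; j^3 = -u^3 is a perfect cube, so E-series; the 5-jet and mu = 8 give E_8.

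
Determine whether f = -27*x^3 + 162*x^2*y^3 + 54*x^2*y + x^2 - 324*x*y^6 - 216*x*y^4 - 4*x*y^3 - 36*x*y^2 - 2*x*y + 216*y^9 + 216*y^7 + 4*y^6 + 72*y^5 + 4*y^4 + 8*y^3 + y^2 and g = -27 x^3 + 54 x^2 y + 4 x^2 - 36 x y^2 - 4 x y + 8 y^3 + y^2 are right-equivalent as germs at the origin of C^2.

Yes.

The Hessian of f at 0 has rank 1. Corank 1: A-series; mu = 2 gives A_2. The Hessian of g at 0 has rank 1. Corank 1: A-series; mu = 2 gives A_2. Both have type A_2, hence right-equivalent.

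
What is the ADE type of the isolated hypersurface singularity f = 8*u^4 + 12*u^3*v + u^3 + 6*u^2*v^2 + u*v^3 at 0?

E_7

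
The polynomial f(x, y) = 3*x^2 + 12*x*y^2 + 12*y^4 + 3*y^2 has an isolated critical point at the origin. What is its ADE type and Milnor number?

Type A_{1}, Milnor number mu = 1.

The Hessian of f at 0 has rank 2. Corank 0: nondegenerate Morse point, so A_1.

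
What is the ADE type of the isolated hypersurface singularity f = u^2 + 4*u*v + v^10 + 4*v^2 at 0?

The Hessian of f at 0 has rank 1. Corank 1: A-series; mu = 9 gives A_9.

A_9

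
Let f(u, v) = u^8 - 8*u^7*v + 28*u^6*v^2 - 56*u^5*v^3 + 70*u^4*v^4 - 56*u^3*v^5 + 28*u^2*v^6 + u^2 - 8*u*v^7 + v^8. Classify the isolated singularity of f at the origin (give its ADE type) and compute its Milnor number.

The Hessian of f at 0 has rank 1. Corank 1: A-series; mu = 7 gives A_7.

Type A_7, Milnor number mu = 7.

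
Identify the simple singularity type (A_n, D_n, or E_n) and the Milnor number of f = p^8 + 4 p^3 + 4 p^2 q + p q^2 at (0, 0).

Type D_9, Milnor number mu = 9.

The Hessian of f at 0 is [[0, 0], [0, 0]] with rank 0, so corank 2. A Groebner basis of the Jacobian ideal J(f) in C{p,q} is {-32*p*q + q^7 - 16*q^2, p*q^2 + q^3/2, p^2 + p*q/2}; counting standard monomials gives mu = 9. Corank 2; j^3 = p*(2*p + q)^2 has shape L^2 M (L != M), so D-series; mu = 9 gives D_9.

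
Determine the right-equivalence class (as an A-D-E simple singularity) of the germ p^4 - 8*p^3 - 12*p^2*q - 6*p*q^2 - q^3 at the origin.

The Hessian of f at 0 has rank 0. Corank 2; j^3 = -(2*p + q)^3 is a perfect cube, so E-series; the 4-jet and mu = 6 give E_6.

E_{6}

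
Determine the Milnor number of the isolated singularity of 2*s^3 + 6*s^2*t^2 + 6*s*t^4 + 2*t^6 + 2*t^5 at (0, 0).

8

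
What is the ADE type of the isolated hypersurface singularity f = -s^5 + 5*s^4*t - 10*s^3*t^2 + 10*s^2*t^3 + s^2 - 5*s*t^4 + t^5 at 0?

A_4

The Hessian of f at 0 has rank 1. Corank 1: A-series; mu = 4 gives A_4.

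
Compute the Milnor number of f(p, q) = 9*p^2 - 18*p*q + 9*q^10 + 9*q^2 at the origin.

9

The Hessian of f at 0 has rank 1. Corank 1: A-series; mu = 9 gives A_9.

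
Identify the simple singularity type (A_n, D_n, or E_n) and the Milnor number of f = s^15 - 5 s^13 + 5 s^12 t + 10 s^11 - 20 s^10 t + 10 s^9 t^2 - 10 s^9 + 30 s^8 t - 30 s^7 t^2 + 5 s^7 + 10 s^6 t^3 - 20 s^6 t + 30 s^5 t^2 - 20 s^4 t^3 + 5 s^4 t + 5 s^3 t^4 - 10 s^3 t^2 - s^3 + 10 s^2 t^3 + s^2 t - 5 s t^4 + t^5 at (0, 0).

The Hessian of f at 0 has rank 0. Corank 2; j^3 = -s^2*(s - t) has shape L^2 M (L != M), so D-series; mu = 6 gives D_6.

Type D_{6}, Milnor number mu = 6.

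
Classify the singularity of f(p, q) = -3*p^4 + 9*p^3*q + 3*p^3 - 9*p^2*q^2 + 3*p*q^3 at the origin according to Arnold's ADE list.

The Hessian of f at 0 has rank 0. Corank 2; j^3 = 3*p^3 is a perfect cube, so E-series; the 4-jet and mu = 7 give E_7.

E7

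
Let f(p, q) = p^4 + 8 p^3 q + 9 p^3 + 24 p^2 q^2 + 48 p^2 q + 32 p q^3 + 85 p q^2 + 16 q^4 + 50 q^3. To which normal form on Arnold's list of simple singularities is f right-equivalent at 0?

The Hessian of f at 0 has rank 0. Corank 2; j^3 = (p + 2*q)*(3*p + 5*q)^2 has shape L^2 M (L != M), so D-series; mu = 5 gives D_5.

D5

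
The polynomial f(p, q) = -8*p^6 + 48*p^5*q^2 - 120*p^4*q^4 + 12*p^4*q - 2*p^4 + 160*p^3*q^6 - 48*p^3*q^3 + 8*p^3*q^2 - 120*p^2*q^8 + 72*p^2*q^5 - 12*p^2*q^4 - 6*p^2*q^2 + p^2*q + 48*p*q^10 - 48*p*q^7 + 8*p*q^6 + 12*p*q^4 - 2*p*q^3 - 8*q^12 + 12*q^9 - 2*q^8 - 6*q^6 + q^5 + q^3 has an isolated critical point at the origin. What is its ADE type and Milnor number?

Type D_{4}, Milnor number mu = 4.

The Hessian of f at 0 is [[0, 0], [0, 0]] with rank 0, so corank 2. A Groebner basis of the Jacobian ideal J(f) in C{p,q} is {q^3, p^2 + 3*q^2, p*q}; counting standard monomials gives mu = 4. Corank 2; j^3 = q*(p^2 + q^2) splits into three distinct lines over C (the quadratic factor has nonzero discriminant), so D_4.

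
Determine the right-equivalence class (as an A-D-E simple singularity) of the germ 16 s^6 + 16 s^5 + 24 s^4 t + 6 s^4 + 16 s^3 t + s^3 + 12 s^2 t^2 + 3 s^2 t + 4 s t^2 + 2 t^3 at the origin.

The Hessian of f at 0 has rank 0. Corank 2; j^3 = (s + t)*(s^2 + 2*s*t + 2*t^2) splits into three distinct lines over C (the quadratic factor has nonzero discriminant), so D_4.

D4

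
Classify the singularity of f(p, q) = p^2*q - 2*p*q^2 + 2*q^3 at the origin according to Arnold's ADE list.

D_{4}

The Hessian of f at 0 has rank 0. Corank 2; j^3 = q*(p^2 - 2*p*q + 2*q^2) splits into three distinct lines over C (the quadratic factor has nonzero discriminant), so D_4.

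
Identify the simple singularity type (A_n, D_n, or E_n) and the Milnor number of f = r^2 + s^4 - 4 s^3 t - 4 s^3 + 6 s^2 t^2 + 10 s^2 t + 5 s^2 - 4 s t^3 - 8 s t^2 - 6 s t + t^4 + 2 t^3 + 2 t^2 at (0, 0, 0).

Type A_1, Milnor number mu = 1.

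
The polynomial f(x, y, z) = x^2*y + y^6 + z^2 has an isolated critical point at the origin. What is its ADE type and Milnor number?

Type D_7, Milnor number mu = 7.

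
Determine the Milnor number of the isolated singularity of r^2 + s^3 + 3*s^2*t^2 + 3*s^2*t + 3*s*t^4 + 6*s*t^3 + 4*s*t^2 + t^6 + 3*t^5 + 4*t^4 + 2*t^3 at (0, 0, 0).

The Hessian of f at 0 is [[0, 0, 0], [0, 0, 0], [0, 0, 2]] with rank 1, so corank 2. A Groebner basis of the Jacobian ideal J(f) in C{s,t,r} is {t^3, s^2 - 2*t^2/3, s*t + t^2, r}; counting standard monomials gives mu = 4. Corank 2; j^3 = (s + t)*(s^2 + 2*s*t + 2*t^2) splits into three distinct lines over C (the quadratic factor has nonzero discriminant), so D_4.

4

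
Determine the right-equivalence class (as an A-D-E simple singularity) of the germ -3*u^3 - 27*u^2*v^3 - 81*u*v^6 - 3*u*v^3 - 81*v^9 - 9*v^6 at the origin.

The Hessian of f at 0 has rank 0. Corank 2; j^3 = -3*u^3 is a perfect cube, so E-series; the 4-jet and mu = 7 give E_7.

E_7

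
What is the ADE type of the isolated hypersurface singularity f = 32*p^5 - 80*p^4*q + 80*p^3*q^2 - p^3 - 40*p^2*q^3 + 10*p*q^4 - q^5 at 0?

The Hessian of f at 0 has rank 0. Corank 2; j^3 = -p^3 is a perfect cube, so E-series; the 5-jet and mu = 8 give E_8.

E8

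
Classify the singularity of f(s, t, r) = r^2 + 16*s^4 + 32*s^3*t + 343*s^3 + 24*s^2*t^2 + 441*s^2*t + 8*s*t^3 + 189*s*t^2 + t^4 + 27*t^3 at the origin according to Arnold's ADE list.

E_{6}

The Hessian of f at 0 has rank 1. Corank 2; j^3 = (7*s + 3*t)^3 is a perfect cube, so E-series; the 4-jet and mu = 6 give E_6.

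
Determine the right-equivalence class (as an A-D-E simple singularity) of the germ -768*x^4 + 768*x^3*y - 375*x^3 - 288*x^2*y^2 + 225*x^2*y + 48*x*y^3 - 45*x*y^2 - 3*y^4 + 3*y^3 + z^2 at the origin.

The Hessian of f at 0 has rank 1. Corank 2; j^3 = -3*(5*x - y)^3 is a perfect cube, so E-series; the 4-jet and mu = 6 give E_6.

E_{6}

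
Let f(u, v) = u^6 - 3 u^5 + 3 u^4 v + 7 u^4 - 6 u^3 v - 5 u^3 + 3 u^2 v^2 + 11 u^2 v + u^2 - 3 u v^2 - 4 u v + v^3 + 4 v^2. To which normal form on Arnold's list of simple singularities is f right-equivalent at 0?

A_2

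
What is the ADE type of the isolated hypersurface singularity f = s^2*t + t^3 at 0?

D4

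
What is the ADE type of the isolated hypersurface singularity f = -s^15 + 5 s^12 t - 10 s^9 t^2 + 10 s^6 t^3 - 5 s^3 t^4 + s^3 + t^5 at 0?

E_{8}

The Hessian of f at 0 is [[0, 0], [0, 0]] with rank 0, so corank 2. A Groebner basis of the Jacobian ideal J(f) in C{s,t} is {t^4, s^2}; counting standard monomials gives mu = 8. Corank 2; j^3 = s^3 is a perfect cube, so E-series; the 5-jet and mu = 8 give E_8.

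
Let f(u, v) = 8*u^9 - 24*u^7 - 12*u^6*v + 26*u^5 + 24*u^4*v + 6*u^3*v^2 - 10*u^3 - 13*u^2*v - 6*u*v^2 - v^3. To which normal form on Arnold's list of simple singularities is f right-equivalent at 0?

The Hessian of f at 0 has rank 0. Corank 2; j^3 = -(2*u + v)*(5*u^2 + 4*u*v + v^2) splits into three distinct lines over C (the quadratic factor has nonzero discriminant), so D_4.

D_{4}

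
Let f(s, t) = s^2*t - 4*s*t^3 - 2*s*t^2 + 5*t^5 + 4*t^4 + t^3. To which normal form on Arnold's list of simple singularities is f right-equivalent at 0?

D6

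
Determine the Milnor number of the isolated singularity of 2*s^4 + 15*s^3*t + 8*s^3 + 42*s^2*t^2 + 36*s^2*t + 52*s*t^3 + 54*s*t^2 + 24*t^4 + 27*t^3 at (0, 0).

The Hessian of f at 0 is [[0, 0], [0, 0]] with rank 0, so corank 2. A Groebner basis of the Jacobian ideal J(f) in C{s,t} is {768*s^2 + 2304*s*t + t^4 + 8*t^3 + 1728*t^2, s^3 + 252*s^2 + 756*s*t + 6*t^3 + 567*t^2, s^2*t - 104*s^2 - 312*s*t - 10*t^3/3 - 234*t^2, 32*s^2 + s*t^2 + 96*s*t + 11*t^3/6 + 72*t^2}; counting standard monomials gives mu = 7. Corank 2; j^3 = (2*s + 3*t)^3 is a perfect cube, so E-series; the 4-jet and mu = 7 give E_7.

7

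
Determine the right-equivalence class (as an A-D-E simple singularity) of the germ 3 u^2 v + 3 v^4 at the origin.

D_5

The Hessian of f at 0 has rank 0. Corank 2; j^3 = 3*u^2*v has shape L^2 M (L != M), so D-series; mu = 5 gives D_5.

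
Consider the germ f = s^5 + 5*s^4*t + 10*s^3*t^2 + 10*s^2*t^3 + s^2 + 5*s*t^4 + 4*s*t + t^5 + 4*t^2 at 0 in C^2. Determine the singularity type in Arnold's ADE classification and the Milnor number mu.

The Hessian of f at 0 has rank 1. Corank 1: A-series; mu = 4 gives A_4.

Type A_{4}, Milnor number mu = 4.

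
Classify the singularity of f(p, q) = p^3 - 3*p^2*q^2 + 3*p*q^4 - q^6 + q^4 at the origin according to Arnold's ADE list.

The Hessian of f at 0 has rank 0. Corank 2; j^3 = p^3 is a perfect cube, so E-series; the 4-jet and mu = 6 give E_6.

E_6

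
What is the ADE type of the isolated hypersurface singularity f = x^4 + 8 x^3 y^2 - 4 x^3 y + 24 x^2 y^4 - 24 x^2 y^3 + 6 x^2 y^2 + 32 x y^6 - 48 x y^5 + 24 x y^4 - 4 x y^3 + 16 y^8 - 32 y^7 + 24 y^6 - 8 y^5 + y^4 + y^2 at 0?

A3

The Hessian of f at 0 is [[0, 0], [0, 2]] with rank 1, so corank 1. A Groebner basis of the Jacobian ideal J(f) in C{x,y} is {x^3, y}; counting standard monomials gives mu = 3. Corank 1: A-series; mu = 3 gives A_3.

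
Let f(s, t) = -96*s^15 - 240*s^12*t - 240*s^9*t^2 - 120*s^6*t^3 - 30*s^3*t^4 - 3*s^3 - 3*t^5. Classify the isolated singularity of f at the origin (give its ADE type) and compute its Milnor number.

Type E_{8}, Milnor number mu = 8.

The Hessian of f at 0 has rank 0. Corank 2; j^3 = -3*s^3 is a perfect cube, so E-series; the 5-jet and mu = 8 give E_8.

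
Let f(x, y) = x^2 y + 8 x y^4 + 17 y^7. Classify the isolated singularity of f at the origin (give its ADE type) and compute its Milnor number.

Type D_8, Milnor number mu = 8.

The Hessian of f at 0 has rank 0. Corank 2; j^3 = x^2*y has shape L^2 M (L != M), so D-series; mu = 8 gives D_8.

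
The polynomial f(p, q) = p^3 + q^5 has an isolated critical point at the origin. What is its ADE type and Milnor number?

Type E8, Milnor number mu = 8.

The Hessian of f at 0 has rank 0. Corank 2; j^3 = p^3 is a perfect cube, so E-series; the 5-jet and mu = 8 give E_8.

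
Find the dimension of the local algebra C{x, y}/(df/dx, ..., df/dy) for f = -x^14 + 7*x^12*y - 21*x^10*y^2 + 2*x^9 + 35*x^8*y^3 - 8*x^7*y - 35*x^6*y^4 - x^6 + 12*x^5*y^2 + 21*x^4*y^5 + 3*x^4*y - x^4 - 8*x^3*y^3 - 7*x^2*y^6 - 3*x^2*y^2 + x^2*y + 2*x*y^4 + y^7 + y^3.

4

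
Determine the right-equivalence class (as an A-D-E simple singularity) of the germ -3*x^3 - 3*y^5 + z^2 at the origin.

E_8

The Hessian of f at 0 has rank 1. Corank 2; j^3 = -3*x^3 is a perfect cube, so E-series; the 5-jet and mu = 8 give E_8.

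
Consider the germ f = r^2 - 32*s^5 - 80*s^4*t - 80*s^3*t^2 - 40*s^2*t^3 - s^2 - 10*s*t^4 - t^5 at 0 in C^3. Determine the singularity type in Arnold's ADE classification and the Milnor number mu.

The Hessian of f at 0 has rank 2. Corank 1: A-series; mu = 4 gives A_4.

Type A_{4}, Milnor number mu = 4.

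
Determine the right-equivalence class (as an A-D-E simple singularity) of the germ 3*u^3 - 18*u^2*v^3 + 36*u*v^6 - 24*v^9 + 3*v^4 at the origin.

The Hessian of f at 0 is [[0, 0], [0, 0]] with rank 0, so corank 2. A Groebner basis of the Jacobian ideal J(f) in C{u,v} is {v^3, u^2}; counting standard monomials gives mu = 6. Corank 2; j^3 = 3*u^3 is a perfect cube, so E-series; the 4-jet and mu = 6 give E_6.

E6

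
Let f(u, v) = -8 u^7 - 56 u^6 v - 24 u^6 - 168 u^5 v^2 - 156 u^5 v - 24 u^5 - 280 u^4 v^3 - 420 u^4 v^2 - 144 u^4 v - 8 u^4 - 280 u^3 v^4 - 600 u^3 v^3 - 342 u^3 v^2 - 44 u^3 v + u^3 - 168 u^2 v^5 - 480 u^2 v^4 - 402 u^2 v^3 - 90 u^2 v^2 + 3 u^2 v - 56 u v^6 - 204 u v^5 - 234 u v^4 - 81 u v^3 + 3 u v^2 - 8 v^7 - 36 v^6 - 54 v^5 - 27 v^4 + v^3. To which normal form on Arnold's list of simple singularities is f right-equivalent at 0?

E7

The Hessian of f at 0 is [[0, 0], [0, 0]] with rank 0, so corank 2. A Groebner basis of the Jacobian ideal J(f) in C{u,v} is {3*u^2/4 + 3*u*v/2 + v^4 - v^3/4 + 3*v^2/4, u^3 - 15*u^2/4 - 15*u*v/2 + 9*v^3/4 - 15*v^2/4, u^2*v + 9*u^2/4 + 9*u*v/2 - 7*v^3/4 + 9*v^2/4, -u^2 + u*v^2 - 2*u*v + 4*v^3/3 - v^2}; counting standard monomials gives mu = 7. Corank 2; j^3 = (u + v)^3 is a perfect cube, so E-series; the 4-jet and mu = 7 give E_7.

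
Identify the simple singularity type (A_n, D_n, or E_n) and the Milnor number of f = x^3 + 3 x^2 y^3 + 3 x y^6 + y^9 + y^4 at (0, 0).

The Hessian of f at 0 is [[0, 0], [0, 0]] with rank 0, so corank 2. A Groebner basis of the Jacobian ideal J(f) in C{x,y} is {y^3, x^2}; counting standard monomials gives mu = 6. Corank 2; j^3 = x^3 is a perfect cube, so E-series; the 4-jet and mu = 6 give E_6.

Type E6, Milnor number mu = 6.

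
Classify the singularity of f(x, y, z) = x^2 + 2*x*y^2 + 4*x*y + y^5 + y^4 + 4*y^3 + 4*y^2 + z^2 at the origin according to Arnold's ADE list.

The Hessian of f at 0 is [[2, 4, 0], [4, 8, 0], [0, 0, 2]] with rank 2, so corank 1. A Groebner basis of the Jacobian ideal J(f) in C{x,y,z} is {x^2 + 4*x*y - 4*x - 8*y, x + y^2 + 2*y, z}; counting standard monomials gives mu = 4. Corank 1: A-series; mu = 4 gives A_4.

A_4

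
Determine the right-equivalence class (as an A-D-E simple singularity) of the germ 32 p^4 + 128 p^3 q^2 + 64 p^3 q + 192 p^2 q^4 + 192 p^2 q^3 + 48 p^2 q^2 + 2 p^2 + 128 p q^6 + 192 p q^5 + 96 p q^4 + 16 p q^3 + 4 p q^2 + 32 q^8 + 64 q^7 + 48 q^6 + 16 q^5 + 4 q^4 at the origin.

A3

The Hessian of f at 0 has rank 1. Corank 1: A-series; mu = 3 gives A_3.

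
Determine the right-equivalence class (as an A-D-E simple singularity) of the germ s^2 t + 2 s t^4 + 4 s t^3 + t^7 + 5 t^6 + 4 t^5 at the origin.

D7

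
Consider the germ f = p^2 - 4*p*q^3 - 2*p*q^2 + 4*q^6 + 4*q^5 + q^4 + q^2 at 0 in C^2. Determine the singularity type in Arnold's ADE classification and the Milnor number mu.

The Hessian of f at 0 has rank 2. Corank 0: nondegenerate Morse point, so A_1.

Type A_{1}, Milnor number mu = 1.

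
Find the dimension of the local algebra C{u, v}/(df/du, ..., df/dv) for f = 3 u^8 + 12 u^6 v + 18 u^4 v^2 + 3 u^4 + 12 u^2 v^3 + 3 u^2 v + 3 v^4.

5

The Hessian of f at 0 is [[0, 0], [0, 0]] with rank 0, so corank 2. A Groebner basis of the Jacobian ideal J(f) in C{u,v} is {u^3, u^2/4 + v^3, u*v}; counting standard monomials gives mu = 5. Corank 2; j^3 = 3*u^2*v has shape L^2 M (L != M), so D-series; mu = 5 gives D_5.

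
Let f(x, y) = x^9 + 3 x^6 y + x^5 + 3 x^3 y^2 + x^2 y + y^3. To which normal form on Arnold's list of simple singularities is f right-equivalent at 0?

D_{4}

The Hessian of f at 0 has rank 0. Corank 2; j^3 = y*(x^2 + y^2) splits into three distinct lines over C (the quadratic factor has nonzero discriminant), so D_4.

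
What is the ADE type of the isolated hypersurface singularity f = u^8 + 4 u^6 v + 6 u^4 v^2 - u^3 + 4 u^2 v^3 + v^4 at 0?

The Hessian of f at 0 is [[0, 0], [0, 0]] with rank 0, so corank 2. A Groebner basis of the Jacobian ideal J(f) in C{u,v} is {v^3, u^2}; counting standard monomials gives mu = 6. Corank 2; j^3 = -u^3 is a perfect cube, so E-series; the 4-jet and mu = 6 give E_6.

E6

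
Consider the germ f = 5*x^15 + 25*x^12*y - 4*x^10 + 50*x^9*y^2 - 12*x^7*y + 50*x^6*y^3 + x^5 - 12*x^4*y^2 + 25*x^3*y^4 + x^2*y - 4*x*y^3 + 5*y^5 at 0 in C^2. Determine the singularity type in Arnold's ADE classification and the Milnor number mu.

The Hessian of f at 0 has rank 0. Corank 2; j^3 = x^2*y has shape L^2 M (L != M), so D-series; mu = 6 gives D_6.

Type D6, Milnor number mu = 6.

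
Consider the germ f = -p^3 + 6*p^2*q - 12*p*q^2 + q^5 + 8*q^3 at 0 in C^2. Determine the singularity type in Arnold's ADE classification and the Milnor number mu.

Type E_8, Milnor number mu = 8.

The Hessian of f at 0 has rank 0. Corank 2; j^3 = -(p - 2*q)^3 is a perfect cube, so E-series; the 5-jet and mu = 8 give E_8.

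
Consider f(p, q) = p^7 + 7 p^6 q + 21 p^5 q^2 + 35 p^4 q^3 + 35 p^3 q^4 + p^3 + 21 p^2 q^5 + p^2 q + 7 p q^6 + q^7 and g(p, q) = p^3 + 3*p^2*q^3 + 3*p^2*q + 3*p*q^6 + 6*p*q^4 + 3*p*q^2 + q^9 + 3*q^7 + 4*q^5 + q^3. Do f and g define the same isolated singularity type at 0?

No.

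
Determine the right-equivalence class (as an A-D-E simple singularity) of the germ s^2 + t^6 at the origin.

The Hessian of f at 0 has rank 1. Corank 1: A-series; mu = 5 gives A_5.

A5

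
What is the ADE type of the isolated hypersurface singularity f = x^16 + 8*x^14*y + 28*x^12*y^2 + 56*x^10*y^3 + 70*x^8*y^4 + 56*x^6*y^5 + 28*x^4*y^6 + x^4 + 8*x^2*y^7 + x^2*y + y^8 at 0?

D9

The Hessian of f at 0 is [[0, 0], [0, 0]] with rank 0, so corank 2. A Groebner basis of the Jacobian ideal J(f) in C{x,y} is {x^2/8 + y^7, x^3, x*y}; counting standard monomials gives mu = 9. Corank 2; j^3 = x^2*y has shape L^2 M (L != M), so D-series; mu = 9 gives D_9.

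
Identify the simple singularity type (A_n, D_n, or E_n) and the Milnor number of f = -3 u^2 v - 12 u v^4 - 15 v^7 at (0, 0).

Type D_{8}, Milnor number mu = 8.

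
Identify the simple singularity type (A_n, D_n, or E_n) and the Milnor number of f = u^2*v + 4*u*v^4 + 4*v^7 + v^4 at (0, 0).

The Hessian of f at 0 is [[0, 0], [0, 0]] with rank 0, so corank 2. A Groebner basis of the Jacobian ideal J(f) in C{u,v} is {u^3, u^2/4 + v^3, u*v}; counting standard monomials gives mu = 5. Corank 2; j^3 = u^2*v has shape L^2 M (L != M), so D-series; mu = 5 gives D_5.

Type D5, Milnor number mu = 5.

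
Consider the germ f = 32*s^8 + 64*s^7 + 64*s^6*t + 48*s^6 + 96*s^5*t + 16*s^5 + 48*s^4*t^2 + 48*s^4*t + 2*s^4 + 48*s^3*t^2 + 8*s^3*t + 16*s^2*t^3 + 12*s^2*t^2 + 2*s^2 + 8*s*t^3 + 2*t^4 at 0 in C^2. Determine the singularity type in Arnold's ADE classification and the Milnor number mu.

Type A3, Milnor number mu = 3.

The Hessian of f at 0 has rank 1. Corank 1: A-series; mu = 3 gives A_3.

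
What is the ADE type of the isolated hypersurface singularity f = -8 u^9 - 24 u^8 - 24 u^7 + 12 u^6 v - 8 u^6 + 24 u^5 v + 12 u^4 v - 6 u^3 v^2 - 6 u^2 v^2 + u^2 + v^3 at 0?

The Hessian of f at 0 has rank 1. Corank 1: A-series; mu = 2 gives A_2.

A_{2}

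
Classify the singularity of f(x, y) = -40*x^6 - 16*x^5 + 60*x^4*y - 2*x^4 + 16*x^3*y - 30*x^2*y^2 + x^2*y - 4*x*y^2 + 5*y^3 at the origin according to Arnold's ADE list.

D_{4}

The Hessian of f at 0 has rank 0. Corank 2; j^3 = y*(x^2 - 4*x*y + 5*y^2) splits into three distinct lines over C (the quadratic factor has nonzero discriminant), so D_4.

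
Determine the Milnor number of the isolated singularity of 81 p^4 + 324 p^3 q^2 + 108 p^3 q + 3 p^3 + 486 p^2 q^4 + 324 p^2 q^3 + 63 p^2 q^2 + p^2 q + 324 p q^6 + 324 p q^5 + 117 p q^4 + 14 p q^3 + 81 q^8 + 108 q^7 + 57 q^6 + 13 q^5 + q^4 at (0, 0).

5

The Hessian of f at 0 has rank 0. Corank 2; j^3 = p^2*(3*p + q) has shape L^2 M (L != M), so D-series; mu = 5 gives D_5.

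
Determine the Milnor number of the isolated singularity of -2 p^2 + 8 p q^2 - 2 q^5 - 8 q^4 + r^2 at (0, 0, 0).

The Hessian of f at 0 has rank 2. Corank 1: A-series; mu = 4 gives A_4.

4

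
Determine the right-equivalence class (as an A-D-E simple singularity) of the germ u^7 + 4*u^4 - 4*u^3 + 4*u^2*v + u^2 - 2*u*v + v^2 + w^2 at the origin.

A6

The Hessian of f at 0 is [[2, -2, 0], [-2, 2, 0], [0, 0, 2]] with rank 2, so corank 1. A Groebner basis of the Jacobian ideal J(f) in C{u,v,w} is {-7*u*v/6 + 5*u/24 + v^4 + 2*v^3/3 + 3*v^2/4 - 5*v/24, u*v^2 - 2*u*v/3 + u/12 - v^3/3 + v^2/2 - v/12, u^2 - u/2 + v/2, w}; counting standard monomials gives mu = 6. Corank 1: A-series; mu = 6 gives A_6.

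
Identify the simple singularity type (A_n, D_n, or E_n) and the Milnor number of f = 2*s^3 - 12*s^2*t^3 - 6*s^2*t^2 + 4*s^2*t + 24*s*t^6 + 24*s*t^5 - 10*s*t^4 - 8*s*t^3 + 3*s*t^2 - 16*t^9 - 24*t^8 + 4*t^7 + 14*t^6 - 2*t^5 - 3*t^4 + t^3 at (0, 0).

The Hessian of f at 0 has rank 0. Corank 2; j^3 = (s + t)*(2*s^2 + 2*s*t + t^2) splits into three distinct lines over C (the quadratic factor has nonzero discriminant), so D_4.

Type D4, Milnor number mu = 4.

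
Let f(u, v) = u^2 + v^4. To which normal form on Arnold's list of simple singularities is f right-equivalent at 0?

A_{3}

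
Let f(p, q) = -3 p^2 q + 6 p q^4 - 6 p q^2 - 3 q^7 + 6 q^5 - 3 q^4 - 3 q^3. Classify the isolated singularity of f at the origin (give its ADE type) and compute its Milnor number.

Type D5, Milnor number mu = 5.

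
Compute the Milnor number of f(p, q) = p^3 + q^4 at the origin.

The Hessian of f at 0 has rank 0. Corank 2; j^3 = p^3 is a perfect cube, so E-series; the 4-jet and mu = 6 give E_6.

6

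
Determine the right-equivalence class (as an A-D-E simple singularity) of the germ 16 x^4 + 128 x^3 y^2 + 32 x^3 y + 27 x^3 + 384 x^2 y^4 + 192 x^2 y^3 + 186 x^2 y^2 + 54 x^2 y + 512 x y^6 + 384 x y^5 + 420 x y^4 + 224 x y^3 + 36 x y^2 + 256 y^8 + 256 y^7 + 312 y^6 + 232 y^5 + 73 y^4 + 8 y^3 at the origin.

E6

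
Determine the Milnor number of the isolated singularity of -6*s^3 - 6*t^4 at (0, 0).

6

The Hessian of f at 0 is [[0, 0], [0, 0]] with rank 0, so corank 2. A Groebner basis of the Jacobian ideal J(f) in C{s,t} is {t^3, s^2}; counting standard monomials gives mu = 6. Corank 2; j^3 = -6*s^3 is a perfect cube, so E-series; the 4-jet and mu = 6 give E_6.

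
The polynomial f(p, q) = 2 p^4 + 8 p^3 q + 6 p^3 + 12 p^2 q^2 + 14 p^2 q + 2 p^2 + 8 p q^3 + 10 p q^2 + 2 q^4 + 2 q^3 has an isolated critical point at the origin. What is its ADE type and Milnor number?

Type A_{2}, Milnor number mu = 2.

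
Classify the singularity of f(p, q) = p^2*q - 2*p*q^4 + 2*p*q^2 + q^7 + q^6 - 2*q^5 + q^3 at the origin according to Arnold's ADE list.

The Hessian of f at 0 is [[0, 0], [0, 0]] with rank 0, so corank 2. A Groebner basis of the Jacobian ideal J(f) in C{p,q} is {-p*q + q^4 - q^2, p^3 + p^2/2 + p*q + q^3 + q^2/2, p^2*q - p^2/3 - 2*p*q/3 - q^3 - q^2/3, p^2/6 + p*q^2 + p*q/3 + q^3 + q^2/6}; counting standard monomials gives mu = 7. Corank 2; j^3 = q*(p + q)^2 has shape L^2 M (L != M), so D-series; mu = 7 gives D_7.

D_{7}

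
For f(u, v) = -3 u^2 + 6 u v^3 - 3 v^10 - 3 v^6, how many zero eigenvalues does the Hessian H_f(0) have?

1

Hessian at 0 has rank 1.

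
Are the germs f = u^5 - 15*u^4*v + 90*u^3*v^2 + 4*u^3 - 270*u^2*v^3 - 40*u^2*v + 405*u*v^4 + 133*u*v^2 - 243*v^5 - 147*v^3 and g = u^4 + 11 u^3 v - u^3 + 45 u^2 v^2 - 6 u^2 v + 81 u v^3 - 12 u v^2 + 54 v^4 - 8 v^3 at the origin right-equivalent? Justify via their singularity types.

The Hessian of f at 0 is [[0, 0], [0, 0]] with rank 0, so corank 2. A Groebner basis of the Jacobian ideal J(f) in C{u,v} is {-32*u*v/5 + v^4 + 112*v^2/5, u*v^2 - 7*v^3/2, u^2 - 13*u*v/2 + 21*v^2/2}; counting standard monomials gives mu = 6. Corank 2; j^3 = (u - 3*v)*(2*u - 7*v)^2 has shape L^2 M (L != M), so D-series; mu = 6 gives D_6. The Hessian of g at 0 is [[0, 0], [0, 0]] with rank 0, so corank 2. A Groebner basis of the Jacobian ideal J(g) in C{u,v} is {3*u^2 + 12*u*v + v^4 - v^3 + 12*v^2, u^3 - 30*u^2 - 120*u*v + 18*v^3 - 120*v^2, u^2*v + 9*u^2 + 36*u*v - 7*v^3 + 36*v^2, -2*u^2 + u*v^2 - 8*u*v + 8*v^3/3 - 8*v^2}; counting standard monomials gives mu = 7. Corank 2; j^3 = -(u + 2*v)^3 is a perfect cube, so E-series; the 4-jet and mu = 7 give E_7. f is D_6 but g is E_7, hence not right-equivalent.

No.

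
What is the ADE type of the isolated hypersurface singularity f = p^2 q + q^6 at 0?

The Hessian of f at 0 has rank 0. Corank 2; j^3 = p^2*q has shape L^2 M (L != M), so D-series; mu = 7 gives D_7.

D_7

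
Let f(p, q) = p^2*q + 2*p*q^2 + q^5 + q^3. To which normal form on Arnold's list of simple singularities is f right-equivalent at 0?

D6

The Hessian of f at 0 has rank 0. Corank 2; j^3 = q*(p + q)^2 has shape L^2 M (L != M), so D-series; mu = 6 gives D_6.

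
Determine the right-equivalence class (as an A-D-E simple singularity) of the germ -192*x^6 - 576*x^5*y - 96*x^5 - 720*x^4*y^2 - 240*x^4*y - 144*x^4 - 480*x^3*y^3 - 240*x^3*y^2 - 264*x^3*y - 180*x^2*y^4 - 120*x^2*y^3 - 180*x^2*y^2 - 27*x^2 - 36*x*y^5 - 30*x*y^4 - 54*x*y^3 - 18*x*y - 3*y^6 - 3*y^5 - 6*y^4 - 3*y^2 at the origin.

The Hessian of f at 0 is [[-54, -18], [-18, -6]] with rank 1, so corank 1. A Groebner basis of the Jacobian ideal J(f) in C{x,y} is {81*x + y^3 + 27*y, x^2 - y^2/9, x*y + y^2/3}; counting standard monomials gives mu = 4. Corank 1: A-series; mu = 4 gives A_4.

A_{4}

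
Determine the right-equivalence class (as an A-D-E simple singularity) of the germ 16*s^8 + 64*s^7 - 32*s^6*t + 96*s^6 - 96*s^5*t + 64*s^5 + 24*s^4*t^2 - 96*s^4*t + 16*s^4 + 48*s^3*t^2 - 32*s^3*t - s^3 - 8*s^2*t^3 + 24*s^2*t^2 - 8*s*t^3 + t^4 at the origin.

The Hessian of f at 0 is [[0, 0], [0, 0]] with rank 0, so corank 2. A Groebner basis of the Jacobian ideal J(f) in C{s,t} is {t^4, s*t^2 - t^3/6, s^2}; counting standard monomials gives mu = 6. Corank 2; j^3 = -s^3 is a perfect cube, so E-series; the 4-jet and mu = 6 give E_6.

E_{6}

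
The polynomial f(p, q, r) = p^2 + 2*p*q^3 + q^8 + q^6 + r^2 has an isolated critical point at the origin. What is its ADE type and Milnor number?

The Hessian of f at 0 has rank 2. Corank 1: A-series; mu = 7 gives A_7.

Type A_7, Milnor number mu = 7.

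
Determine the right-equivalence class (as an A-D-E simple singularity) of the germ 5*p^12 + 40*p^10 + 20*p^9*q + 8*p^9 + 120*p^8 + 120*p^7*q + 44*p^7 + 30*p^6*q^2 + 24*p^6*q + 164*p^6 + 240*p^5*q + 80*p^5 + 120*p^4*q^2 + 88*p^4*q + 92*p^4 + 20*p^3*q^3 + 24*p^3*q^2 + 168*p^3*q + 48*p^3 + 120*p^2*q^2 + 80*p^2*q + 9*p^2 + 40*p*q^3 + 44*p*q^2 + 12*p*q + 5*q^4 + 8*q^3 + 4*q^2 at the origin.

A3

The Hessian of f at 0 has rank 1. Corank 1: A-series; mu = 3 gives A_3.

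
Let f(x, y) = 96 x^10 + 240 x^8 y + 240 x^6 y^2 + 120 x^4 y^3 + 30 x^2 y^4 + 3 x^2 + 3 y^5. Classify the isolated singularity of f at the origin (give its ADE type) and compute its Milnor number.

Type A_4, Milnor number mu = 4.

The Hessian of f at 0 has rank 1. Corank 1: A-series; mu = 4 gives A_4.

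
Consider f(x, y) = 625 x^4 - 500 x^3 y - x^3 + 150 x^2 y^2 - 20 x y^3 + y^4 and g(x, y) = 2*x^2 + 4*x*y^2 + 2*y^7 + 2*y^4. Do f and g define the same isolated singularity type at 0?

No.

The Hessian of f at 0 is [[0, 0], [0, 0]] with rank 0, so corank 2. A Groebner basis of the Jacobian ideal J(f) in C{x,y} is {y^4, x*y^2 - y^3/15, x^2}; counting standard monomials gives mu = 6. Corank 2; j^3 = -x^3 is a perfect cube, so E-series; the 4-jet and mu = 6 give E_6. The Hessian of g at 0 is [[4, 0], [0, 0]] with rank 1, so corank 1. A Groebner basis of the Jacobian ideal J(g) in C{x,y} is {x^3, x + y^2}; counting standard monomials gives mu = 6. Corank 1: A-series; mu = 6 gives A_6. f is E_6 but g is A_6, hence not right-equivalent.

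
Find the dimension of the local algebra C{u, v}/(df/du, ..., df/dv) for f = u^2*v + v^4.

The Hessian of f at 0 has rank 0. Corank 2; j^3 = u^2*v has shape L^2 M (L != M), so D-series; mu = 5 gives D_5.

5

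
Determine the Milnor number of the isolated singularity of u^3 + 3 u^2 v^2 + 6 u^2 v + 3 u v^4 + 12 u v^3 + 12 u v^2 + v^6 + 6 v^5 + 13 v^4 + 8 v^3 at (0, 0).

6

The Hessian of f at 0 has rank 0. Corank 2; j^3 = (u + 2*v)^3 is a perfect cube, so E-series; the 4-jet and mu = 6 give E_6.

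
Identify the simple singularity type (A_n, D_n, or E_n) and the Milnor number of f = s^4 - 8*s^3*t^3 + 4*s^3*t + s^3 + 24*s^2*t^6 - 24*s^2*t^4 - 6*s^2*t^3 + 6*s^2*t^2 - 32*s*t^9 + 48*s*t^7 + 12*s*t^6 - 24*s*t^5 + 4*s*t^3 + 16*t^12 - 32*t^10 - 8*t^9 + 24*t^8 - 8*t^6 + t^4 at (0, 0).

Type E_6, Milnor number mu = 6.

The Hessian of f at 0 has rank 0. Corank 2; j^3 = s^3 is a perfect cube, so E-series; the 4-jet and mu = 6 give E_6.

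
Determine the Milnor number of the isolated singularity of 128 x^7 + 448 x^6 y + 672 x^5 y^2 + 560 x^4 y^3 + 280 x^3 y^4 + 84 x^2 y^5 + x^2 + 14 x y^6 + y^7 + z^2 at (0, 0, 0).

The Hessian of f at 0 has rank 2. Corank 1: A-series; mu = 6 gives A_6.

6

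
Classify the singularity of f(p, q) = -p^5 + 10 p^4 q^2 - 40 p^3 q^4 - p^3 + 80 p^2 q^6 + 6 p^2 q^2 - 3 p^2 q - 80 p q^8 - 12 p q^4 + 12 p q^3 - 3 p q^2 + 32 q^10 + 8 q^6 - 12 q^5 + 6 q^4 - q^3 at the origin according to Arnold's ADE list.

E_8

The Hessian of f at 0 is [[0, 0], [0, 0]] with rank 0, so corank 2. A Groebner basis of the Jacobian ideal J(f) in C{p,q} is {-3*p^2/16 + p*q^3 + 3*p*q^2/4 - 3*p*q/8 + 3*q^3/4 - 3*q^2/16, p^2/4 - p*q^2 + p*q/2 + q^4 - q^3 + q^2/4, p^3 - 3*p^2/4 - 3*p*q/2 + q^3 - 3*q^2/4, p^2*q + p^2/4 + p*q^2 + p*q/2 + q^2/4}; counting standard monomials gives mu = 8. Corank 2; j^3 = -(p + q)^3 is a perfect cube, so E-series; the 5-jet and mu = 8 give E_8.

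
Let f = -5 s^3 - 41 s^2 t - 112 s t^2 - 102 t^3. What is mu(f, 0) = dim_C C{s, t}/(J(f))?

The Hessian of f at 0 is [[0, 0], [0, 0]] with rank 0, so corank 2. A Groebner basis of the Jacobian ideal J(f) in C{s,t} is {t^3, s^2 + 2*t^2, s*t + t^2}; counting standard monomials gives mu = 4. Corank 2; j^3 = -(s + 3*t)*(5*s^2 + 26*s*t + 34*t^2) splits into three distinct lines over C (the quadratic factor has nonzero discriminant), so D_4.

4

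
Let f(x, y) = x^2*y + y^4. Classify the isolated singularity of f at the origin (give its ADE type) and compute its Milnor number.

The Hessian of f at 0 is [[0, 0], [0, 0]] with rank 0, so corank 2. A Groebner basis of the Jacobian ideal J(f) in C{x,y} is {x^3, x^2/4 + y^3, x*y}; counting standard monomials gives mu = 5. Corank 2; j^3 = x^2*y has shape L^2 M (L != M), so D-series; mu = 5 gives D_5.

Type D5, Milnor number mu = 5.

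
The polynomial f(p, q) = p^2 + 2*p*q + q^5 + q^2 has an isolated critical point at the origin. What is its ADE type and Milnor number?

Type A_{4}, Milnor number mu = 4.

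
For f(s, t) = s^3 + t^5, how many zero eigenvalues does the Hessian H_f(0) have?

2

Hessian at 0 has rank 0.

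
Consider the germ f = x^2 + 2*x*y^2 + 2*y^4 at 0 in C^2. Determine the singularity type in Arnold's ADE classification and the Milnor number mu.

The Hessian of f at 0 is [[2, 0], [0, 0]] with rank 1, so corank 1. A Groebner basis of the Jacobian ideal J(f) in C{x,y} is {x^2, x*y, x + y^2}; counting standard monomials gives mu = 3. Corank 1: A-series; mu = 3 gives A_3.

Type A3, Milnor number mu = 3.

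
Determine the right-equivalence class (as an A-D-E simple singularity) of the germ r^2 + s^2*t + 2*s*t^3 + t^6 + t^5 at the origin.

The Hessian of f at 0 has rank 1. Corank 2; j^3 = s^2*t has shape L^2 M (L != M), so D-series; mu = 7 gives D_7.

D_{7}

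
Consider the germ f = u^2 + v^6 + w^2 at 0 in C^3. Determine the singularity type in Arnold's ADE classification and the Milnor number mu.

The Hessian of f at 0 has rank 2. Corank 1: A-series; mu = 5 gives A_5.

Type A_{5}, Milnor number mu = 5.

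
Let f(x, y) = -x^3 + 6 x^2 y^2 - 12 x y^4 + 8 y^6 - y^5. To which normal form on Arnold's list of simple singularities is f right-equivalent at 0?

E_{8}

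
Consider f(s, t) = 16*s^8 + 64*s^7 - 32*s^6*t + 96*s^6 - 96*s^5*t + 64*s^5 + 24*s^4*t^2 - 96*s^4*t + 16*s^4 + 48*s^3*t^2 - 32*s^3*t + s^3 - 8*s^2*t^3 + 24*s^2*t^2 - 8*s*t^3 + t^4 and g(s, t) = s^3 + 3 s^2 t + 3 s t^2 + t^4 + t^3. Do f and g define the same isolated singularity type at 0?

The Hessian of f at 0 has rank 0. Corank 2; j^3 = s^3 is a perfect cube, so E-series; the 4-jet and mu = 6 give E_6. The Hessian of g at 0 has rank 0. Corank 2; j^3 = (s + t)^3 is a perfect cube, so E-series; the 4-jet and mu = 6 give E_6. Both have type E_6, hence right-equivalent.

Yes.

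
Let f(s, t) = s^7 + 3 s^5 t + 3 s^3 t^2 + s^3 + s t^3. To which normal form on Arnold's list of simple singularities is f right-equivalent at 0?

The Hessian of f at 0 is [[0, 0], [0, 0]] with rank 0, so corank 2. A Groebner basis of the Jacobian ideal J(f) in C{s,t} is {s^3, s*t^2, 3*s^2 + t^3}; counting standard monomials gives mu = 7. Corank 2; j^3 = s^3 is a perfect cube, so E-series; the 4-jet and mu = 7 give E_7.

E7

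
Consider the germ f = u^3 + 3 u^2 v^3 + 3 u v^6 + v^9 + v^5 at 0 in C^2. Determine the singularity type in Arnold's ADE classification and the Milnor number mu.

Type E_{8}, Milnor number mu = 8.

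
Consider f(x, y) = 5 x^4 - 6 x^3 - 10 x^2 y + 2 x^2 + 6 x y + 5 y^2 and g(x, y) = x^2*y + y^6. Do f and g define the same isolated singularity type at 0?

The Hessian of f at 0 is [[4, 6], [6, 10]] with rank 2, so corank 0. A Groebner basis of the Jacobian ideal J(f) in C{x,y} is {x, y}; counting standard monomials gives mu = 1. Corank 0: nondegenerate Morse point, so A_1. The Hessian of g at 0 is [[0, 0], [0, 0]] with rank 0, so corank 2. A Groebner basis of the Jacobian ideal J(g) in C{x,y} is {x^2/6 + y^5, x^3, x*y}; counting standard monomials gives mu = 7. Corank 2; j^3 = x^2*y has shape L^2 M (L != M), so D-series; mu = 7 gives D_7. f is A_1 but g is D_7, hence not right-equivalent.

No.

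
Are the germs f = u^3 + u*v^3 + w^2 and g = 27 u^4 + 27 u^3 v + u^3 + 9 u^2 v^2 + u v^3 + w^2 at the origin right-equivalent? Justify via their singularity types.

The Hessian of f at 0 has rank 1. Corank 2; j^3 = u^3 is a perfect cube, so E-series; the 4-jet and mu = 7 give E_7. The Hessian of g at 0 has rank 1. Corank 2; j^3 = u^3 is a perfect cube, so E-series; the 4-jet and mu = 7 give E_7. Both have type E_7, hence right-equivalent.

Yes.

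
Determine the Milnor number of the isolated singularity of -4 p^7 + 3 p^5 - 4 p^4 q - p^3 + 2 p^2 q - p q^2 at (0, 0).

6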